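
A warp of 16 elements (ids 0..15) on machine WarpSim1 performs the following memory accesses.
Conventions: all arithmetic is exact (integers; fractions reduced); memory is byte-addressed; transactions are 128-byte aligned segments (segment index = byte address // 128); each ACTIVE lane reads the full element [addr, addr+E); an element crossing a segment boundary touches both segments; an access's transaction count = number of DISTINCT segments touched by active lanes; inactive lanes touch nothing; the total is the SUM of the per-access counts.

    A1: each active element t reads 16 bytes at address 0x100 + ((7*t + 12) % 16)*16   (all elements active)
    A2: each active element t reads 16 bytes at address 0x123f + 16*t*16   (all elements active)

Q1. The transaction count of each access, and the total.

A1: 2 transactions
A2: 16 transactions

Answer: 2,16; total 18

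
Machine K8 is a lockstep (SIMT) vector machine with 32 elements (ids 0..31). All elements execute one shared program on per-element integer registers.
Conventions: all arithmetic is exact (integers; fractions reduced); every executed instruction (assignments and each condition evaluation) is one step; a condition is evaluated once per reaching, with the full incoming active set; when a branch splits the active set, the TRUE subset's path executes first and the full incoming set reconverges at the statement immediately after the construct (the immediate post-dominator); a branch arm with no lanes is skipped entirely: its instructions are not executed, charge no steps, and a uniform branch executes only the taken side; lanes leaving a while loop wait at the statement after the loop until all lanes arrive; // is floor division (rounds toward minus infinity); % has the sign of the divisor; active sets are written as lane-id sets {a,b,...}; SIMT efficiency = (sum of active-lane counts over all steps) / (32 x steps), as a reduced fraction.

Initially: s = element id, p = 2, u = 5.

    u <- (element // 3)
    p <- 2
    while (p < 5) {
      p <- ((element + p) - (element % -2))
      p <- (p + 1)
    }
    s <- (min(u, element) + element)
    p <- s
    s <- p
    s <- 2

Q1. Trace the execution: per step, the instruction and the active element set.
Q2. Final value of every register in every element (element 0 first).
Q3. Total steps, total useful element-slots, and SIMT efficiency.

step 0: u <- (element // 3)          {0,1,2,3,4,5,6,7,8,9,10,11,12,13,14,15,16,17,18,19,20,21,22,23,24,25,26,27,28,29,30,31}
step 1: p <- 2                       {0,1,2,3,4,5,6,7,8,9,10,11,12,13,14,15,16,17,18,19,20,21,22,23,24,25,26,27,28,29,30,31}
step 2: eval (p < 5)                 {0,1,2,3,4,5,6,7,8,9,10,11,12,13,14,15,16,17,18,19,20,21,22,23,24,25,26,27,28,29,30,31}
step 3: p <- ((element + p) - (element % -2)) {0,1,2,3,4,5,6,7,8,9,10,11,12,13,14,15,16,17,18,19,20,21,22,23,24,25,26,27,28,29,30,31}
step 4: p <- (p + 1)                 {0,1,2,3,4,5,6,7,8,9,10,11,12,13,14,15,16,17,18,19,20,21,22,23,24,25,26,27,28,29,30,31}
step 5: eval (p < 5)                 {0,1,2,3,4,5,6,7,8,9,10,11,12,13,14,15,16,17,18,19,20,21,22,23,24,25,26,27,28,29,30,31}
step 6: p <- ((element + p) - (element % -2)) {0}
step 7: p <- (p + 1)                 {0}
step 8: eval (p < 5)                 {0}
step 9: p <- ((element + p) - (element % -2)) {0}
step 10: p <- (p + 1)                 {0}
step 11: eval (p < 5)                 {0}
step 12: s <- (min(u, element) + element) {0,1,2,3,4,5,6,7,8,9,10,11,12,13,14,15,16,17,18,19,20,21,22,23,24,25,26,27,28,29,30,31}
step 13: p <- s                       {0,1,2,3,4,5,6,7,8,9,10,11,12,13,14,15,16,17,18,19,20,21,22,23,24,25,26,27,28,29,30,31}
step 14: s <- p                       {0,1,2,3,4,5,6,7,8,9,10,11,12,13,14,15,16,17,18,19,20,21,22,23,24,25,26,27,28,29,30,31}
step 15: s <- 2                       {0,1,2,3,4,5,6,7,8,9,10,11,12,13,14,15,16,17,18,19,20,21,22,23,24,25,26,27,28,29,30,31}

Answer: 16 steps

s: 2,2,2,2,2,2,2,2,2,2,2,2,2,2,2,2,2,2,2,2,2,2,2,2,2,2,2,2,2,2,2,2
p: 0,1,2,4,5,6,8,9,10,12,13,14,16,17,18,20,21,22,24,25,26,28,29,30,32,33,34,36,37,38,40,41
u: 0,0,0,1,1,1,2,2,2,3,3,3,4,4,4,5,5,5,6,6,6,7,7,7,8,8,8,9,9,9,10,10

steps = 16; useful = 326; efficiency = 326/512 = 163/256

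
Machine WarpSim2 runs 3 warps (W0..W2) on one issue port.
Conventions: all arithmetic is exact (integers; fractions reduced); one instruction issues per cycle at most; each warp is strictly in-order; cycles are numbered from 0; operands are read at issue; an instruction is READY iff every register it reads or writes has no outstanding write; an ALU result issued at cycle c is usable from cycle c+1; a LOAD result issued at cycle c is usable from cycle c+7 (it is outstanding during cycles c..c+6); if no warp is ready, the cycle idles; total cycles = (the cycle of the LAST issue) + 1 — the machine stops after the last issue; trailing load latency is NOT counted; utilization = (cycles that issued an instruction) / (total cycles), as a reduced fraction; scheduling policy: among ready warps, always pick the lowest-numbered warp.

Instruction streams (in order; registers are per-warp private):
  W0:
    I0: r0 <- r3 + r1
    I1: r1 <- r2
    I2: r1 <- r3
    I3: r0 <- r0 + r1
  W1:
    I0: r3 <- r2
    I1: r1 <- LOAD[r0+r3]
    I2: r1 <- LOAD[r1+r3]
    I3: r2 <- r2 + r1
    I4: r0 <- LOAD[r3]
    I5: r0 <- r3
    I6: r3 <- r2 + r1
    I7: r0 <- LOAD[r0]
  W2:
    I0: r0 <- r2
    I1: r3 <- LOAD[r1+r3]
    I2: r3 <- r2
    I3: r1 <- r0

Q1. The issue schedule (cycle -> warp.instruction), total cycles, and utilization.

cycle 0: W0.I0
cycle 1: W0.I1
cycle 2: W0.I2
cycle 3: W0.I3
cycle 4: W1.I0
cycle 5: W1.I1
cycle 6: W2.I0
cycle 7: W2.I1
cycle 8: idle
cycle 9: idle
cycle 10: idle
cycle 11: idle
cycle 12: W1.I2
cycle 13: idle
cycle 14: W2.I2
cycle 15: W2.I3
cycle 16: idle
cycle 17: idle
cycle 18: idle
cycle 19: W1.I3
cycle 20: W1.I4
cycle 21: idle
cycle 22: idle
cycle 23: idle
cycle 24: idle
cycle 25: idle
cycle 26: idle
cycle 27: W1.I5
cycle 28: W1.I6
cycle 29: W1.I7

Answer: 30 cycles, utilization 8/15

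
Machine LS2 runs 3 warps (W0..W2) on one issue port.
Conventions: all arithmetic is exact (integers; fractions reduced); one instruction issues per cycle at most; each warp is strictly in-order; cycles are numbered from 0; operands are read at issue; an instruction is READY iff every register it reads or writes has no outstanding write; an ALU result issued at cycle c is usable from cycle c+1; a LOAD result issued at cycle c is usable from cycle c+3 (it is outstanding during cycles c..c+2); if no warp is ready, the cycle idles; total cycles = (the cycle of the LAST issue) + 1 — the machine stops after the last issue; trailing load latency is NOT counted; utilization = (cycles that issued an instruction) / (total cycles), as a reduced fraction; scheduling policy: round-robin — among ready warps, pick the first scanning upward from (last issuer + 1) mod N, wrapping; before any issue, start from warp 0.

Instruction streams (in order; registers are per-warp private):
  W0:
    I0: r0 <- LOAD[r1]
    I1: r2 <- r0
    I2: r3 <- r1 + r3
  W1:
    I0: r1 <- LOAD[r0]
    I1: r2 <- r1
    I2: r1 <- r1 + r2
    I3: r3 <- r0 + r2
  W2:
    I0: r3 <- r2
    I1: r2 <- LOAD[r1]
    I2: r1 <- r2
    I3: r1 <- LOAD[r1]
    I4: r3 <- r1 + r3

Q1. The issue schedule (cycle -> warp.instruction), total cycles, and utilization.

cycle 0: W0.I0
cycle 1: W1.I0
cycle 2: W2.I0
cycle 3: W0.I1
cycle 4: W1.I1
cycle 5: W2.I1
cycle 6: W0.I2
cycle 7: W1.I2
cycle 8: W2.I2
cycle 9: W1.I3
cycle 10: W2.I3
cycle 11: idle
cycle 12: idle
cycle 13: W2.I4

Answer: 14 cycles, utilization 6/7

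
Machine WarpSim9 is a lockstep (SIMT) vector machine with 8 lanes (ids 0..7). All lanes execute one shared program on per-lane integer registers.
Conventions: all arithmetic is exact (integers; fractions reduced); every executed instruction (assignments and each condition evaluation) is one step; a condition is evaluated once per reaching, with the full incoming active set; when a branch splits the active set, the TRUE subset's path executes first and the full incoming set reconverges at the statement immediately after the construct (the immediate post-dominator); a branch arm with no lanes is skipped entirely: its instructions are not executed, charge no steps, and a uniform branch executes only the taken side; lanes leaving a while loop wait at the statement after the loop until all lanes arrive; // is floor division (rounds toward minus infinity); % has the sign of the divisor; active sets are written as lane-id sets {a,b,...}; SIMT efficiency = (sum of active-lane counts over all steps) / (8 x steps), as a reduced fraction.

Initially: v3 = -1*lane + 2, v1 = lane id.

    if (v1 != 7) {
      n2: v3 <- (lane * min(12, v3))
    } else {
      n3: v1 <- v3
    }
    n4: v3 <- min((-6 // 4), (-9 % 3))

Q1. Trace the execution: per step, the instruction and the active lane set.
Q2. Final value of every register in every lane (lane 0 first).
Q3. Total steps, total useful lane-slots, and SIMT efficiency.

step 0: eval (v1 != 7)               {0,1,2,3,4,5,6,7}
step 1: v3 <- (lane * min(12, v3))   {0,1,2,3,4,5,6}
step 2: v1 <- v3                     {7}
step 3: v3 <- min((-6 // 4), (-9 % 3)) {0,1,2,3,4,5,6,7}

Answer: 4 steps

v3: -2,-2,-2,-2,-2,-2,-2,-2
v1: 0,1,2,3,4,5,6,-5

steps = 4; useful = 24; efficiency = 24/32 = 3/4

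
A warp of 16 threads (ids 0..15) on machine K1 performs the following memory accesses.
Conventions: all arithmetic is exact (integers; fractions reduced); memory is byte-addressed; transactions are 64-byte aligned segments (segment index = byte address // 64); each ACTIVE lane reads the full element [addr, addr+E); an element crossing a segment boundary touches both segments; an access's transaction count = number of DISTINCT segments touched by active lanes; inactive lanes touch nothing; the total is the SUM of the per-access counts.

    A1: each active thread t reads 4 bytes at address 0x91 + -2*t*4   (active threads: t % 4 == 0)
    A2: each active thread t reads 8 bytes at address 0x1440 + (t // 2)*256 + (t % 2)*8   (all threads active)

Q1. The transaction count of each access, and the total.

A1: 3 transactions
A2: 8 transactions

Answer: 3,8; total 11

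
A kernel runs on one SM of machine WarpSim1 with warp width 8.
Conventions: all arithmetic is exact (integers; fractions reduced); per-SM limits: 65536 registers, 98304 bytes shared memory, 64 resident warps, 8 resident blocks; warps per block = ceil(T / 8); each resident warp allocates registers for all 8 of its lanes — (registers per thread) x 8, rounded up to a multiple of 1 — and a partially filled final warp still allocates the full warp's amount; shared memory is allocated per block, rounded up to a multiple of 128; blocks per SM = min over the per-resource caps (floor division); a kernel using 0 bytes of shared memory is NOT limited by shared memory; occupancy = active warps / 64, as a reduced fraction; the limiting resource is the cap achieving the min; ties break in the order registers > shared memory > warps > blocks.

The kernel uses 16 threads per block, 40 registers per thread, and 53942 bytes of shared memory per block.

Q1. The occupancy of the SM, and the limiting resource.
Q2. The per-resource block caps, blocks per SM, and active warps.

Answer: occupancy 1/32, limited by shared memory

registers: 102 blocks
shared memory: 1 block
warps: 32 blocks
blocks: 8 blocks

Answer: 1 block, 2 active warps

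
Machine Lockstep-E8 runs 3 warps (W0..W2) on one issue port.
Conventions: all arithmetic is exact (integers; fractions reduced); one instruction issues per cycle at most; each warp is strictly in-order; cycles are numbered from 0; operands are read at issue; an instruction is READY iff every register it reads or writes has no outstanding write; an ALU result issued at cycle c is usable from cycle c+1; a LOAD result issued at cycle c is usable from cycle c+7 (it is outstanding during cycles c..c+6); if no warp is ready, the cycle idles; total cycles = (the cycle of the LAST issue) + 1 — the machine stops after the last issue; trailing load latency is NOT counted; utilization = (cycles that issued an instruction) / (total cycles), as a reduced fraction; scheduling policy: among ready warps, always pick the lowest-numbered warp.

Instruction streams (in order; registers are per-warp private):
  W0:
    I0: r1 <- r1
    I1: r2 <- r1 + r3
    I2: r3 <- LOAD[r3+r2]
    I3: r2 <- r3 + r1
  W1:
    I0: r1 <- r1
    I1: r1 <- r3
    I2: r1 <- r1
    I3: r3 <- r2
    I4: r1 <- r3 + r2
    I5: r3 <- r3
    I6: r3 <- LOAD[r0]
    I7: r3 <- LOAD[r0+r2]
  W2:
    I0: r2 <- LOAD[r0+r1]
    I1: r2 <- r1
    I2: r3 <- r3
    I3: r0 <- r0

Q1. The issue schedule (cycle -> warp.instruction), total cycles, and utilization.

cycle 0: W0.I0
cycle 1: W0.I1
cycle 2: W0.I2
cycle 3: W1.I0
cycle 4: W1.I1
cycle 5: W1.I2
cycle 6: W1.I3
cycle 7: W1.I4
cycle 8: W1.I5
cycle 9: W0.I3
cycle 10: W1.I6
cycle 11: W2.I0
cycle 12: idle
cycle 13: idle
cycle 14: idle
cycle 15: idle
cycle 16: idle
cycle 17: W1.I7
cycle 18: W2.I1
cycle 19: W2.I2
cycle 20: W2.I3

Answer: 21 cycles, utilization 16/21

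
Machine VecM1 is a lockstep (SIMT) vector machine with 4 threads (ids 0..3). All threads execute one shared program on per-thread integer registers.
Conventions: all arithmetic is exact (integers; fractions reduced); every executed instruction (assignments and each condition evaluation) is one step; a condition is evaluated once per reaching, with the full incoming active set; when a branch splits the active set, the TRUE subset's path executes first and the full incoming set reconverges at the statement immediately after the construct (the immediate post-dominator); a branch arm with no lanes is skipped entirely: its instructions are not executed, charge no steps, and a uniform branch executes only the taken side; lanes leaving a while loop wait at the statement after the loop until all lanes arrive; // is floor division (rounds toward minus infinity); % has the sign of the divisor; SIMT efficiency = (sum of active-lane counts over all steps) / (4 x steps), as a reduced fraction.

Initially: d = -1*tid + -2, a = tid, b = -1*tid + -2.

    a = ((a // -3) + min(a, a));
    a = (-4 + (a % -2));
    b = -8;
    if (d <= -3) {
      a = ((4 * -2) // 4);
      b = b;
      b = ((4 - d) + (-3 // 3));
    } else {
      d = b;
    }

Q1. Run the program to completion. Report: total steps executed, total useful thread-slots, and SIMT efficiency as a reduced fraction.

Answer: 8 steps, 26 useful, 13/16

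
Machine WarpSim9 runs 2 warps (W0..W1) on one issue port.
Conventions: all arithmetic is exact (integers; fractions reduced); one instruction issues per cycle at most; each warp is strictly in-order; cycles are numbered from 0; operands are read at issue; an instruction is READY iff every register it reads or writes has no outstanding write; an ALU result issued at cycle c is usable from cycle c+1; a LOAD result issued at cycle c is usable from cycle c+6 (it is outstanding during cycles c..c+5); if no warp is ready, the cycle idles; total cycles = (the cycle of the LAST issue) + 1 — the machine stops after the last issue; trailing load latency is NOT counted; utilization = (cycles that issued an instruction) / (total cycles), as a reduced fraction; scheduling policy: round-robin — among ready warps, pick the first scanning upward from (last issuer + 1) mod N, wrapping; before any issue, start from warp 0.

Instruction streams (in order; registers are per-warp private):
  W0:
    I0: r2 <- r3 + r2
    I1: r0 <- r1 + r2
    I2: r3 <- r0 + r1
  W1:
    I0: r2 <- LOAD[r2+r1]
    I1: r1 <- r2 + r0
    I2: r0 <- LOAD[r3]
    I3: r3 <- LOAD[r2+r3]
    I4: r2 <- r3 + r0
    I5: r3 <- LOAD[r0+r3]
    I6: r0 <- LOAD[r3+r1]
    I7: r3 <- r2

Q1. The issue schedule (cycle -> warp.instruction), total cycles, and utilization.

cycle 0: W0.I0
cycle 1: W1.I0
cycle 2: W0.I1
cycle 3: W0.I2
cycle 4: idle
cycle 5: idle
cycle 6: idle
cycle 7: W1.I1
cycle 8: W1.I2
cycle 9: W1.I3
cycle 10: idle
cycle 11: idle
cycle 12: idle
cycle 13: idle
cycle 14: idle
cycle 15: W1.I4
cycle 16: W1.I5
cycle 17: idle
cycle 18: idle
cycle 19: idle
cycle 20: idle
cycle 21: idle
cycle 22: W1.I6
cycle 23: W1.I7

Answer: 24 cycles, utilization 11/24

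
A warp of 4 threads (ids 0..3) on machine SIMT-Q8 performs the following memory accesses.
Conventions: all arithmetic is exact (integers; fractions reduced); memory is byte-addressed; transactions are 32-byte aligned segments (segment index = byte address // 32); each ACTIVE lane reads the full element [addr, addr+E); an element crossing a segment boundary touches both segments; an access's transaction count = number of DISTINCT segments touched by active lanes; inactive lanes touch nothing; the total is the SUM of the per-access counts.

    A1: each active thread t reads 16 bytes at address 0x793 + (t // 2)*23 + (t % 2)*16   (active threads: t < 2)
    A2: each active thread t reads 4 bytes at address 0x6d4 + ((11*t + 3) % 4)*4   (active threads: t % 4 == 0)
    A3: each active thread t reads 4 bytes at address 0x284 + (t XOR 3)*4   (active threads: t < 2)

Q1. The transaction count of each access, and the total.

A1: 2 transactions
A2: 1 transaction
A3: 1 transaction

Answer: 2,1,1; total 4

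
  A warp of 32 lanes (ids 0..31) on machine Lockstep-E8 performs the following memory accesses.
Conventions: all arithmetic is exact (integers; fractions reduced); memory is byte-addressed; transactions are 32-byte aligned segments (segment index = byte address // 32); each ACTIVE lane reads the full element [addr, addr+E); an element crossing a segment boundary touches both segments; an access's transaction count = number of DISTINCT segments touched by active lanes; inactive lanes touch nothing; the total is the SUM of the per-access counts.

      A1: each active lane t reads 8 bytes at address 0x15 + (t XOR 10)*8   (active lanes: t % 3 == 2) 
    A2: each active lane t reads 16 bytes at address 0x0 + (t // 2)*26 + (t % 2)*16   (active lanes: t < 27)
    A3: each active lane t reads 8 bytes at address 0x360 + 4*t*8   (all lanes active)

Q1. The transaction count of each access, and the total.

A1: 7 transactions
A2: 12 transactions
A3: 32 transactions

Answer: 7,12,32; total 51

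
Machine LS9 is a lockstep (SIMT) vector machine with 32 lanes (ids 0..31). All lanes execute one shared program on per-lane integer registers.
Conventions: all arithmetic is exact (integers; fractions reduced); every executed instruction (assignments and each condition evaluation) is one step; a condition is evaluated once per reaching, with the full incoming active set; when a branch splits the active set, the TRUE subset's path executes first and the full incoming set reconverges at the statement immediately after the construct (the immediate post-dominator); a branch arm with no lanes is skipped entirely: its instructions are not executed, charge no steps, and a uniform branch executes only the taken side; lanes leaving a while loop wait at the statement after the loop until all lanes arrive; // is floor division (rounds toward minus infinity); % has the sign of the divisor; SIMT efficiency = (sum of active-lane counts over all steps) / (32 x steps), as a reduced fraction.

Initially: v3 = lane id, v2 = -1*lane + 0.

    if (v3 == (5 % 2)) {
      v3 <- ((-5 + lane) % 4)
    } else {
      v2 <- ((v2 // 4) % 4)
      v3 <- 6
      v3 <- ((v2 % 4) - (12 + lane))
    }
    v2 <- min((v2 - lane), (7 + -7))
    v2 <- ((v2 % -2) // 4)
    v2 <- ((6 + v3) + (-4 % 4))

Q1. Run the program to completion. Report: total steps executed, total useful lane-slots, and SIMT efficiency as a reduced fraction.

Answer: 8 steps, 222 useful, 111/128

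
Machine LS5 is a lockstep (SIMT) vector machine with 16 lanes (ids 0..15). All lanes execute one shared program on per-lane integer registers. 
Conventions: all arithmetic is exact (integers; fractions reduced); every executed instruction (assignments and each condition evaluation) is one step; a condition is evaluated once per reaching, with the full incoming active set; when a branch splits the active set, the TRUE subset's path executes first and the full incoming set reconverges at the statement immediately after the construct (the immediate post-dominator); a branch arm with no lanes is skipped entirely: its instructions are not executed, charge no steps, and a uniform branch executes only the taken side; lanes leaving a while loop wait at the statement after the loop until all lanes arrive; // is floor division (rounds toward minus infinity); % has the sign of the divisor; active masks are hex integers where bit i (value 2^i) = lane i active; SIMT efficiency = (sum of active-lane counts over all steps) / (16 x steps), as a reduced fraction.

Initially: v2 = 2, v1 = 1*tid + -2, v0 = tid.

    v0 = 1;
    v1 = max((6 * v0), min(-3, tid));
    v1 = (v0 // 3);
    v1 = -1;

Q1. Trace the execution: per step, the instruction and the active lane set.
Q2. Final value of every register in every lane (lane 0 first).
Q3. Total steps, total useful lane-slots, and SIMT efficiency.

step 0: v0 <- 1                      0xffff
step 1: v1 <- max((6 * v0), min(-3, tid)) 0xffff
step 2: v1 <- (v0 // 3)              0xffff
step 3: v1 <- -1                     0xffff

Answer: 4 steps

v2: 2,2,2,2,2,2,2,2,2,2,2,2,2,2,2,2
v1: -1,-1,-1,-1,-1,-1,-1,-1,-1,-1,-1,-1,-1,-1,-1,-1
v0: 1,1,1,1,1,1,1,1,1,1,1,1,1,1,1,1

steps = 4; useful = 64; efficiency = 64/64 = 1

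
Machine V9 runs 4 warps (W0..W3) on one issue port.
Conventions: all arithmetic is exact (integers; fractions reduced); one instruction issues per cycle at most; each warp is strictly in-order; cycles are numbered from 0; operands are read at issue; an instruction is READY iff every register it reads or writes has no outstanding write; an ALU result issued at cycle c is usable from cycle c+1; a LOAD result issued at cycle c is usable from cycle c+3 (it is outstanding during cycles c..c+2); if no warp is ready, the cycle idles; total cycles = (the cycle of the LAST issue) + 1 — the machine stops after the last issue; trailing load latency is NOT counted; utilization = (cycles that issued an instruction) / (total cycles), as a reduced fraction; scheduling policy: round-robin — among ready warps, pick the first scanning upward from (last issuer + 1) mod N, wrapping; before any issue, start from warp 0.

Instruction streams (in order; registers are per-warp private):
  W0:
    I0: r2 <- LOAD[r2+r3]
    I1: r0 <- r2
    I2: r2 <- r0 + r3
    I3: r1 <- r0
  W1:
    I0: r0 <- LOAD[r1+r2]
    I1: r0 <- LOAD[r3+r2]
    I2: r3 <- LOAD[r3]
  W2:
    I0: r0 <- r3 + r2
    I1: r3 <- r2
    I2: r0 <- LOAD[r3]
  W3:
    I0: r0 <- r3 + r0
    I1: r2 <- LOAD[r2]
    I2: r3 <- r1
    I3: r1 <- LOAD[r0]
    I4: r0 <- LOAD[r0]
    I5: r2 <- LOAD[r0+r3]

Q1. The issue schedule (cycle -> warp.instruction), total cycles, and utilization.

cycle 0: W0.I0
cycle 1: W1.I0
cycle 2: W2.I0
cycle 3: W3.I0
cycle 4: W0.I1
cycle 5: W1.I1
cycle 6: W2.I1
cycle 7: W3.I1
cycle 8: W0.I2
cycle 9: W1.I2
cycle 10: W2.I2
cycle 11: W3.I2
cycle 12: W0.I3
cycle 13: W3.I3
cycle 14: W3.I4
cycle 15: idle
cycle 16: idle
cycle 17: W3.I5

Answer: 18 cycles, utilization 8/9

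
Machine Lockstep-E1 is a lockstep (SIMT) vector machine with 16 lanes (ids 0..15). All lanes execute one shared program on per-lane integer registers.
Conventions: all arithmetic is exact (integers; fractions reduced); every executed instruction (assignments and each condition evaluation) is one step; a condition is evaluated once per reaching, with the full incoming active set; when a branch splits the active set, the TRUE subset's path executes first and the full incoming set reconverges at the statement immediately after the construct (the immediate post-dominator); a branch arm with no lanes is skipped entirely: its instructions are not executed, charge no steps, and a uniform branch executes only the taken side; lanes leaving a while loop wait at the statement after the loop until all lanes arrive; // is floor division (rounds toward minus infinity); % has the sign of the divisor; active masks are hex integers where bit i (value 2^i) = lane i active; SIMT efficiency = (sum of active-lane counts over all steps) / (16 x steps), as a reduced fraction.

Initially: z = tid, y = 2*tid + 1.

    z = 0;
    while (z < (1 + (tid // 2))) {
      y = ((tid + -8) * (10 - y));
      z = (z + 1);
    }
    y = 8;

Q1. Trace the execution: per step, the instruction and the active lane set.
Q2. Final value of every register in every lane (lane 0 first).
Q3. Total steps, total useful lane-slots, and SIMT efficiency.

step 0: z <- 0                       0xffff
step 1: eval (z < (1 + (tid // 2)))  0xffff
step 2: y <- ((tid + -8) * (10 - y)) 0xffff
step 3: z <- (z + 1)                 0xffff
step 4: eval (z < (1 + (tid // 2)))  0xffff
step 5: y <- ((tid + -8) * (10 - y)) 0xfffc
step 6: z <- (z + 1)                 0xfffc
step 7: eval (z < (1 + (tid // 2)))  0xfffc
step 8: y <- ((tid + -8) * (10 - y)) 0xfff0
step 9: z <- (z + 1)                 0xfff0
step 10: eval (z < (1 + (tid // 2)))  0xfff0
step 11: y <- ((tid + -8) * (10 - y)) 0xffc0
step 12: z <- (z + 1)                 0xffc0
step 13: eval (z < (1 + (tid // 2)))  0xffc0
step 14: y <- ((tid + -8) * (10 - y)) 0xff00
step 15: z <- (z + 1)                 0xff00
step 16: eval (z < (1 + (tid // 2)))  0xff00
step 17: y <- ((tid + -8) * (10 - y)) 0xfc00
step 18: z <- (z + 1)                 0xfc00
step 19: eval (z < (1 + (tid // 2)))  0xfc00
step 20: y <- ((tid + -8) * (10 - y)) 0xf000
step 21: z <- (z + 1)                 0xf000
step 22: eval (z < (1 + (tid // 2)))  0xf000
step 23: y <- ((tid + -8) * (10 - y)) 0xc000
step 24: z <- (z + 1)                 0xc000
step 25: eval (z < (1 + (tid // 2)))  0xc000
step 26: y <- 8                       0xffff

Answer: 27 steps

z: 1,1,2,2,3,3,4,4,5,5,6,6,7,7,8,8
y: 8,8,8,8,8,8,8,8,8,8,8,8,8,8,8,8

steps = 27; useful = 264; efficiency = 264/432 = 11/18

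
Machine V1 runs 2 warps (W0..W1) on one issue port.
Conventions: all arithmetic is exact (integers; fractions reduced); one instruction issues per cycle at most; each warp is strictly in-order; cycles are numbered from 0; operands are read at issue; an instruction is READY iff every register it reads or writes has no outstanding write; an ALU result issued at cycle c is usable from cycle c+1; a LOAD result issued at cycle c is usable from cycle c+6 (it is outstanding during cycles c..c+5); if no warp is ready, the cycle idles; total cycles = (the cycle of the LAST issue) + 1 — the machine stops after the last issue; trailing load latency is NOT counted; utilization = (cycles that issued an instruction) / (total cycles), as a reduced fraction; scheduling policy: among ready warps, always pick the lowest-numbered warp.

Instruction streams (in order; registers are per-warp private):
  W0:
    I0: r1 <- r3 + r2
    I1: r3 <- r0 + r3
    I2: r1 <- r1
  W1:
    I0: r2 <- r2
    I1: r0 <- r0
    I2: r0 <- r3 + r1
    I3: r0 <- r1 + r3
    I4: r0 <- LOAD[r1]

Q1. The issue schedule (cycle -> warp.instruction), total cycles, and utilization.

cycle 0: W0.I0
cycle 1: W0.I1
cycle 2: W0.I2
cycle 3: W1.I0
cycle 4: W1.I1
cycle 5: W1.I2
cycle 6: W1.I3
cycle 7: W1.I4

Answer: 8 cycles, utilization 1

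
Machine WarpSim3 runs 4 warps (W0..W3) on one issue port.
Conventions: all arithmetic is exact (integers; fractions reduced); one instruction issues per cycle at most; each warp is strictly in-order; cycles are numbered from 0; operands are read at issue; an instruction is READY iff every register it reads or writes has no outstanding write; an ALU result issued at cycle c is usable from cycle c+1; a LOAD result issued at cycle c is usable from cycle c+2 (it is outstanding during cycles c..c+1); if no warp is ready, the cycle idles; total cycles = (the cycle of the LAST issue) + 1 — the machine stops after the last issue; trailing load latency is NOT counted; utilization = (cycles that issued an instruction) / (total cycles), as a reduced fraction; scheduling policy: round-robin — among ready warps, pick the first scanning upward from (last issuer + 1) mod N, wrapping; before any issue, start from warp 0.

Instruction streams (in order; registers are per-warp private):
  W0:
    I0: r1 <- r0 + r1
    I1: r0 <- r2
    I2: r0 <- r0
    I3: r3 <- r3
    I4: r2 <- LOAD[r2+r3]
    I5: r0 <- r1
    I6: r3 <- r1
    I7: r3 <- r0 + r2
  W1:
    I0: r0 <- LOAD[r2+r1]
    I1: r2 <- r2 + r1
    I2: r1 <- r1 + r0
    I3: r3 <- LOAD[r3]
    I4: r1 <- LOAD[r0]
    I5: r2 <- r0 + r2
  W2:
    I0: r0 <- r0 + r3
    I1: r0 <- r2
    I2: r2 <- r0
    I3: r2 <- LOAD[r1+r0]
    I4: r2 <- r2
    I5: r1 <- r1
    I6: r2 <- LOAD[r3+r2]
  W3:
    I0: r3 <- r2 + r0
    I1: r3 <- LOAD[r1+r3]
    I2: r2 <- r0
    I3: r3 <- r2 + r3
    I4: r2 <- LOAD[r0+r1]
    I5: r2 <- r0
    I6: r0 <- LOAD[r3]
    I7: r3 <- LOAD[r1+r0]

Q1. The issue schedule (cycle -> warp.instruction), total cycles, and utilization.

cycle 0: W0.I0
cycle 1: W1.I0
cycle 2: W2.I0
cycle 3: W3.I0
cycle 4: W0.I1
cycle 5: W1.I1
cycle 6: W2.I1
cycle 7: W3.I1
cycle 8: W0.I2
cycle 9: W1.I2
cycle 10: W2.I2
cycle 11: W3.I2
cycle 12: W0.I3
cycle 13: W1.I3
cycle 14: W2.I3
cycle 15: W3.I3
cycle 16: W0.I4
cycle 17: W1.I4
cycle 18: W2.I4
cycle 19: W3.I4
cycle 20: W0.I5
cycle 21: W1.I5
cycle 22: W2.I5
cycle 23: W3.I5
cycle 24: W0.I6
cycle 25: W2.I6
cycle 26: W3.I6
cycle 27: W0.I7
cycle 28: W3.I7

Answer: 29 cycles, utilization 1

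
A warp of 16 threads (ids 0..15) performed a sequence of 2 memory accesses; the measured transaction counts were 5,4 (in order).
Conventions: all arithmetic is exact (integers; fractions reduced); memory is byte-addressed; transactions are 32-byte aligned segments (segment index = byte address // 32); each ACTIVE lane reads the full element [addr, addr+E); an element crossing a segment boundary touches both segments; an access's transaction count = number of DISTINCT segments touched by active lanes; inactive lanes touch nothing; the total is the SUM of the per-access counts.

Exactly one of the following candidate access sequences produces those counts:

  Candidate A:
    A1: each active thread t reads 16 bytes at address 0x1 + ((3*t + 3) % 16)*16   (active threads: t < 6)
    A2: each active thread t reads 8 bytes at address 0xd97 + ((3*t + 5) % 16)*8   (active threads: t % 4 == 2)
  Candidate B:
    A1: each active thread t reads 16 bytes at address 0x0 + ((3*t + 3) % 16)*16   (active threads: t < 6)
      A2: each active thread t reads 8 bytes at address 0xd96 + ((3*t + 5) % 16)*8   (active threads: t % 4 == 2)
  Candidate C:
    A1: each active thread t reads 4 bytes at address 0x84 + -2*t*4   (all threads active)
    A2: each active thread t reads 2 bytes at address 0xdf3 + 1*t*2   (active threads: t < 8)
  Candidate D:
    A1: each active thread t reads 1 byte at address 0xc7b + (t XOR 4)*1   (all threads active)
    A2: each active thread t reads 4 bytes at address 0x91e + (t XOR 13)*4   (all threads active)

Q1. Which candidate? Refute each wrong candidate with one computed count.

A: A1 gives 8 transactions, not 5
C: A2 gives 2 transactions, not 4
D: A1 gives 2 transactions, not 5
B: all counts match (5,4)

Answer: B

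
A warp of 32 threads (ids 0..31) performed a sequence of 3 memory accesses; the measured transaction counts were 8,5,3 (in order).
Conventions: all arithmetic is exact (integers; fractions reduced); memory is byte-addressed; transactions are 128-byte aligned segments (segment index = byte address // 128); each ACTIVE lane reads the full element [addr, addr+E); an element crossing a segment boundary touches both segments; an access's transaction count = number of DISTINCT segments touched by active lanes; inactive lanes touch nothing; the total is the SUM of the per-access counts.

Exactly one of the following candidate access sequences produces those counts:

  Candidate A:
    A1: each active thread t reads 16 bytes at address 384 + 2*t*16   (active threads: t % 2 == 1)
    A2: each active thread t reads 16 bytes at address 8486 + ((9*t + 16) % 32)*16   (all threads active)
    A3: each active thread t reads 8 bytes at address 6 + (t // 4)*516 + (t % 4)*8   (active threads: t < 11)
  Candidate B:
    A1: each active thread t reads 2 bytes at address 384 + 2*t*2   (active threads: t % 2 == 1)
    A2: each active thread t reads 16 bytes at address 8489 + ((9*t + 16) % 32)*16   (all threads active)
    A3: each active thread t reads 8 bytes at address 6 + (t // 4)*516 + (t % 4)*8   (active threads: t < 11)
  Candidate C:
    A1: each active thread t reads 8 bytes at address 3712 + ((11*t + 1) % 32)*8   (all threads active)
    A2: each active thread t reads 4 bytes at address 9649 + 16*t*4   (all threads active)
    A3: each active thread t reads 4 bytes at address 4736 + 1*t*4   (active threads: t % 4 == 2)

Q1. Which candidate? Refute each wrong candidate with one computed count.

B: A1 gives 1 transaction, not 8
C: A1 gives 2 transactions, not 8
A: all counts match (8,5,3)

Answer: A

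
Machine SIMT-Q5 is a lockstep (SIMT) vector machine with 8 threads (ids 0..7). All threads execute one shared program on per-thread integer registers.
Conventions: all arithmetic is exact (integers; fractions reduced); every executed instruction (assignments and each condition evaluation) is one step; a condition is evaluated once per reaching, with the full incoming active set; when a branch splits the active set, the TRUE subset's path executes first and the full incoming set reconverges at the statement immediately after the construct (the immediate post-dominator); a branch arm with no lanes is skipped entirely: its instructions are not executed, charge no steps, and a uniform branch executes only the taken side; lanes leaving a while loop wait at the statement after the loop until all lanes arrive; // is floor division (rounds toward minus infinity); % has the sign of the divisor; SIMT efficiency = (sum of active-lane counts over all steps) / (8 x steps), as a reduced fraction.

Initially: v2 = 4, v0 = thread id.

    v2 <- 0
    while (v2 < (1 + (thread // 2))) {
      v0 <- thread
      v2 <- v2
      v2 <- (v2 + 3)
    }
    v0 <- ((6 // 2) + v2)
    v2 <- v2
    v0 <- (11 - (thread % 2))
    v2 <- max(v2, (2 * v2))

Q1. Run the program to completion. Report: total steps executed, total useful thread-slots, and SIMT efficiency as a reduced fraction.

Answer: 14 steps, 88 useful, 11/14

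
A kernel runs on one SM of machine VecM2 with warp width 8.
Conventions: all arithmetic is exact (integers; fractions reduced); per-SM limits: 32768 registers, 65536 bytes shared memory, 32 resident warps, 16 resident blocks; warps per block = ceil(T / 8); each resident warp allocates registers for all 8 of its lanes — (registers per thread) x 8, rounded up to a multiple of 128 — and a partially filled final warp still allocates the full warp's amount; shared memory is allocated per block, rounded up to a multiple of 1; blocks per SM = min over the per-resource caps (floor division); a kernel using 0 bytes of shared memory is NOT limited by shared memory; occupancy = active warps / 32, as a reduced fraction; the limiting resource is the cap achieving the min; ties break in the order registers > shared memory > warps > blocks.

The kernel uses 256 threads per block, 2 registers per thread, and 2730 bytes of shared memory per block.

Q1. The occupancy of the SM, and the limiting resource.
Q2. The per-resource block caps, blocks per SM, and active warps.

Answer: occupancy 1, limited by warps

registers: 8 blocks
shared memory: 24 blocks
warps: 1 block
blocks: 16 blocks

Answer: 1 block, 32 active warps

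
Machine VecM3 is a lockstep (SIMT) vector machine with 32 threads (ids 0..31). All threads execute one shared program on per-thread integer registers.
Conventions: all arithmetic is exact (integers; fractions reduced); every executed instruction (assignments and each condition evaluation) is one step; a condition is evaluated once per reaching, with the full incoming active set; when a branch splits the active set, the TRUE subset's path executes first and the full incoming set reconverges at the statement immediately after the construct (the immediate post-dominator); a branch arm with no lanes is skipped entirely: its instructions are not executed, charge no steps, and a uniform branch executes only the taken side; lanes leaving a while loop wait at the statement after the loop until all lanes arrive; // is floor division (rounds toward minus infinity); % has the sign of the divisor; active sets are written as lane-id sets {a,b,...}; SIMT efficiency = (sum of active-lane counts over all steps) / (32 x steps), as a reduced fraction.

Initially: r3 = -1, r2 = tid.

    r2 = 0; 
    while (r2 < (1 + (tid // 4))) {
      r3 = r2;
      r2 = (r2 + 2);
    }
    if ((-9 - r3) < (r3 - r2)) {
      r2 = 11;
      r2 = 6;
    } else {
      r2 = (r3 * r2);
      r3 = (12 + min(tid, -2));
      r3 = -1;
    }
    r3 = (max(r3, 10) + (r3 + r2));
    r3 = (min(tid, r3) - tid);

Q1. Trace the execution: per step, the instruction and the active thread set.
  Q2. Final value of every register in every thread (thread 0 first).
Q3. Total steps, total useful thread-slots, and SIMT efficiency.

step 0: r2 <- 0                      {0,1,2,3,4,5,6,7,8,9,10,11,12,13,14,15,16,17,18,19,20,21,22,23,24,25,26,27,28,29,30,31}
step 1: eval (r2 < (1 + (tid // 4))) {0,1,2,3,4,5,6,7,8,9,10,11,12,13,14,15,16,17,18,19,20,21,22,23,24,25,26,27,28,29,30,31}
step 2: r3 <- r2                     {0,1,2,3,4,5,6,7,8,9,10,11,12,13,14,15,16,17,18,19,20,21,22,23,24,25,26,27,28,29,30,31}
step 3: r2 <- (r2 + 2)               {0,1,2,3,4,5,6,7,8,9,10,11,12,13,14,15,16,17,18,19,20,21,22,23,24,25,26,27,28,29,30,31}
step 4: eval (r2 < (1 + (tid // 4))) {0,1,2,3,4,5,6,7,8,9,10,11,12,13,14,15,16,17,18,19,20,21,22,23,24,25,26,27,28,29,30,31}
step 5: r3 <- r2                     {8,9,10,11,12,13,14,15,16,17,18,19,20,21,22,23,24,25,26,27,28,29,30,31}
step 6: r2 <- (r2 + 2)               {8,9,10,11,12,13,14,15,16,17,18,19,20,21,22,23,24,25,26,27,28,29,30,31}
step 7: eval (r2 < (1 + (tid // 4))) {8,9,10,11,12,13,14,15,16,17,18,19,20,21,22,23,24,25,26,27,28,29,30,31}
step 8: r3 <- r2                     {16,17,18,19,20,21,22,23,24,25,26,27,28,29,30,31}
step 9: r2 <- (r2 + 2)               {16,17,18,19,20,21,22,23,24,25,26,27,28,29,30,31}
step 10: eval (r2 < (1 + (tid // 4))) {16,17,18,19,20,21,22,23,24,25,26,27,28,29,30,31}
step 11: r3 <- r2                     {24,25,26,27,28,29,30,31}
step 12: r2 <- (r2 + 2)               {24,25,26,27,28,29,30,31}
step 13: eval (r2 < (1 + (tid // 4))) {24,25,26,27,28,29,30,31}
step 14: eval ((-9 - r3) < (r3 - r2)) {0,1,2,3,4,5,6,7,8,9,10,11,12,13,14,15,16,17,18,19,20,21,22,23,24,25,26,27,28,29,30,31}
step 15: r2 <- 11                     {0,1,2,3,4,5,6,7,8,9,10,11,12,13,14,15,16,17,18,19,20,21,22,23,24,25,26,27,28,29,30,31}
step 16: r2 <- 6                      {0,1,2,3,4,5,6,7,8,9,10,11,12,13,14,15,16,17,18,19,20,21,22,23,24,25,26,27,28,29,30,31}
step 17: r3 <- (max(r3, 10) + (r3 + r2)) {0,1,2,3,4,5,6,7,8,9,10,11,12,13,14,15,16,17,18,19,20,21,22,23,24,25,26,27,28,29,30,31}
step 18: r3 <- (min(tid, r3) - tid)   {0,1,2,3,4,5,6,7,8,9,10,11,12,13,14,15,16,17,18,19,20,21,22,23,24,25,26,27,28,29,30,31}

Answer: 19 steps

r3: 0,0,0,0,0,0,0,0,0,0,0,0,0,0,0,0,0,0,0,0,0,-1,-2,-3,-2,-3,-4,-5,-6,-7,-8,-9
r2: 6,6,6,6,6,6,6,6,6,6,6,6,6,6,6,6,6,6,6,6,6,6,6,6,6,6,6,6,6,6,6,6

steps = 19; useful = 464; efficiency = 464/608 = 29/38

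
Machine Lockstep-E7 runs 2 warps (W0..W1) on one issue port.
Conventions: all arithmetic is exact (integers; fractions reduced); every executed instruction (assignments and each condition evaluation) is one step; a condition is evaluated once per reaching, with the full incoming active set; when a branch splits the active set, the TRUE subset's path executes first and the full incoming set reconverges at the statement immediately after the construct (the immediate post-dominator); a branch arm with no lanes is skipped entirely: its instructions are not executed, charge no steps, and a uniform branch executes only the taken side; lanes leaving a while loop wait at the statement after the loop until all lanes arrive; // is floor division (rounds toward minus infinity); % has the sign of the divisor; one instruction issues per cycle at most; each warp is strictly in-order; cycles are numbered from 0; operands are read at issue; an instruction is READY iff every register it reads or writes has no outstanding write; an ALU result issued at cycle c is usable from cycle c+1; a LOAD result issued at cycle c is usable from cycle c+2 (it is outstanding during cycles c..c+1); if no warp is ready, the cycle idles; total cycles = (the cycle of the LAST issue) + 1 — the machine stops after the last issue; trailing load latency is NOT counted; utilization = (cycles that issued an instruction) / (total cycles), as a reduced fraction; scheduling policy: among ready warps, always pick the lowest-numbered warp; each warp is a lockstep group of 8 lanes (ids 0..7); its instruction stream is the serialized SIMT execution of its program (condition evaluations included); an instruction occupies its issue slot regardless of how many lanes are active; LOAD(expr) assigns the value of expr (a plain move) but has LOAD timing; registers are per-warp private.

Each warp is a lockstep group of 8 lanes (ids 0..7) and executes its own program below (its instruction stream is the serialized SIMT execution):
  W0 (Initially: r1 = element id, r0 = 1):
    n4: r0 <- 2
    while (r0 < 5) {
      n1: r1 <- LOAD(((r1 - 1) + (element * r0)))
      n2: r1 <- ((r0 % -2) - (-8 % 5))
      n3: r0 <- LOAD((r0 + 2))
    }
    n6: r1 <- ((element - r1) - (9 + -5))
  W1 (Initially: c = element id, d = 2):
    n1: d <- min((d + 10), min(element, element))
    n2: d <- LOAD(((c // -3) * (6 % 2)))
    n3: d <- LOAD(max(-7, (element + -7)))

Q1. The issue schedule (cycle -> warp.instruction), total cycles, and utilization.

cycle 0: W0.I0
cycle 1: W0.I1
cycle 2: W0.I2
cycle 3: W1.I0
cycle 4: W0.I3
cycle 5: W0.I4
cycle 6: W1.I1
cycle 7: W0.I5
cycle 8: W0.I6
cycle 9: W1.I2
cycle 10: W0.I7
cycle 11: W0.I8
cycle 12: idle
cycle 13: W0.I9
cycle 14: W0.I10

Answer: 15 cycles, utilization 14/15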